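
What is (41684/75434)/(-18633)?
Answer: -20842/702780861 ≈ -2.9656e-5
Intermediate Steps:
(41684/75434)/(-18633) = (41684*(1/75434))*(-1/18633) = (20842/37717)*(-1/18633) = -20842/702780861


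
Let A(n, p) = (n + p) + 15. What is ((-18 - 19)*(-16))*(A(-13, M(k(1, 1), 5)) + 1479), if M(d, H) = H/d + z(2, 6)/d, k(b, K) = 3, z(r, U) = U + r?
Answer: 2637952/3 ≈ 8.7932e+5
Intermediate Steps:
M(d, H) = 8/d + H/d (M(d, H) = H/d + (6 + 2)/d = H/d + 8/d = 8/d + H/d)
A(n, p) = 15 + n + p
((-18 - 19)*(-16))*(A(-13, M(k(1, 1), 5)) + 1479) = ((-18 - 19)*(-16))*((15 - 13 + (8 + 5)/3) + 1479) = (-37*(-16))*((15 - 13 + (1/3)*13) + 1479) = 592*((15 - 13 + 13/3) + 1479) = 592*(19/3 + 1479) = 592*(4456/3) = 2637952/3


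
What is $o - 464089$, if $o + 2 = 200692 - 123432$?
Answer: $-386831$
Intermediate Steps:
$o = 77258$ ($o = -2 + \left(200692 - 123432\right) = -2 + 77260 = 77258$)
$o - 464089 = 77258 - 464089 = -386831$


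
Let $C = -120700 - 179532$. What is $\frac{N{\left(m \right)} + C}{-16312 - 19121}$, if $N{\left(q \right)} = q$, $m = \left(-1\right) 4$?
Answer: $\frac{300236}{35433} \approx 8.4733$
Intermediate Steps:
$m = -4$
$C = -300232$
$\frac{N{\left(m \right)} + C}{-16312 - 19121} = \frac{-4 - 300232}{-16312 - 19121} = - \frac{300236}{-35433} = \left(-300236\right) \left(- \frac{1}{35433}\right) = \frac{300236}{35433}$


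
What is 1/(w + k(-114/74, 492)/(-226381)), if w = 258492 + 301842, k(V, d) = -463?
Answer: 226381/126848971717 ≈ 1.7847e-6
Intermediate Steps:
w = 560334
1/(w + k(-114/74, 492)/(-226381)) = 1/(560334 - 463/(-226381)) = 1/(560334 - 463*(-1/226381)) = 1/(560334 + 463/226381) = 1/(126848971717/226381) = 226381/126848971717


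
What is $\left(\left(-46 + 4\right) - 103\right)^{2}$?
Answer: $21025$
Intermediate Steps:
$\left(\left(-46 + 4\right) - 103\right)^{2} = \left(-42 - 103\right)^{2} = \left(-145\right)^{2} = 21025$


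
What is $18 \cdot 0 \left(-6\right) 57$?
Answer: $0$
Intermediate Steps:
$18 \cdot 0 \left(-6\right) 57 = 18 \cdot 0 \cdot 57 = 0 \cdot 57 = 0$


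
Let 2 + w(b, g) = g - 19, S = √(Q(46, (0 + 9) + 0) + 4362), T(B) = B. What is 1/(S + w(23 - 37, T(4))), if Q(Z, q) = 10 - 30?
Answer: 17/4053 + √4342/4053 ≈ 0.020452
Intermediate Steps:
Q(Z, q) = -20
S = √4342 (S = √(-20 + 4362) = √4342 ≈ 65.894)
w(b, g) = -21 + g (w(b, g) = -2 + (g - 19) = -2 + (-19 + g) = -21 + g)
1/(S + w(23 - 37, T(4))) = 1/(√4342 + (-21 + 4)) = 1/(√4342 - 17) = 1/(-17 + √4342)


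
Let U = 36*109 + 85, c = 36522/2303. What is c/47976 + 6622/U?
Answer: 121967128919/73824885092 ≈ 1.6521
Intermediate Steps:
c = 36522/2303 (c = 36522*(1/2303) = 36522/2303 ≈ 15.858)
U = 4009 (U = 3924 + 85 = 4009)
c/47976 + 6622/U = (36522/2303)/47976 + 6622/4009 = (36522/2303)*(1/47976) + 6622*(1/4009) = 6087/18414788 + 6622/4009 = 121967128919/73824885092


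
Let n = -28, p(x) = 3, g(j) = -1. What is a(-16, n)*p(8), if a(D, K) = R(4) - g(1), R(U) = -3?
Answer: -6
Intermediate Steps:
a(D, K) = -2 (a(D, K) = -3 - 1*(-1) = -3 + 1 = -2)
a(-16, n)*p(8) = -2*3 = -6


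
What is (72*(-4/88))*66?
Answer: -216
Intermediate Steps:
(72*(-4/88))*66 = (72*(-4*1/88))*66 = (72*(-1/22))*66 = -36/11*66 = -216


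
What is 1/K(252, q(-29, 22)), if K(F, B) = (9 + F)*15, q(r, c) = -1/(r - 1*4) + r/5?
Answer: 1/3915 ≈ 0.00025543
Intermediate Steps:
q(r, c) = -1/(-4 + r) + r/5 (q(r, c) = -1/(r - 4) + r*(⅕) = -1/(-4 + r) + r/5)
K(F, B) = 135 + 15*F
1/K(252, q(-29, 22)) = 1/(135 + 15*252) = 1/(135 + 3780) = 1/3915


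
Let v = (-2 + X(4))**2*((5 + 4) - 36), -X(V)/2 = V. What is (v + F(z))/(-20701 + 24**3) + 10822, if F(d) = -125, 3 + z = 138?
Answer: 74425719/6877 ≈ 10822.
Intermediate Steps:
X(V) = -2*V
z = 135 (z = -3 + 138 = 135)
v = -2700 (v = (-2 - 2*4)**2*((5 + 4) - 36) = (-2 - 8)**2*(9 - 36) = (-10)**2*(-27) = 100*(-27) = -2700)
(v + F(z))/(-20701 + 24**3) + 10822 = (-2700 - 125)/(-20701 + 24**3) + 10822 = -2825/(-20701 + 13824) + 10822 = -2825/(-6877) + 10822 = -2825*(-1/6877) + 10822 = 2825/6877 + 10822 = 74425719/6877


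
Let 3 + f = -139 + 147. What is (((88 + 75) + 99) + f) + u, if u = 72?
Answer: 339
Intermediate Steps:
f = 5 (f = -3 + (-139 + 147) = -3 + 8 = 5)
(((88 + 75) + 99) + f) + u = (((88 + 75) + 99) + 5) + 72 = ((163 + 99) + 5) + 72 = (262 + 5) + 72 = 267 + 72 = 339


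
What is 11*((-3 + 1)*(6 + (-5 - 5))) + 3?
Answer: 91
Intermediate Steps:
11*((-3 + 1)*(6 + (-5 - 5))) + 3 = 11*(-2*(6 - 10)) + 3 = 11*(-2*(-4)) + 3 = 11*8 + 3 = 88 + 3 = 91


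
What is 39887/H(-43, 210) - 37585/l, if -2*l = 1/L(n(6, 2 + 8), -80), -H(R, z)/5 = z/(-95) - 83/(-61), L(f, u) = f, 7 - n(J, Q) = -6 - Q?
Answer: 8561110783/4925 ≈ 1.7383e+6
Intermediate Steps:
n(J, Q) = 13 + Q (n(J, Q) = 7 - (-6 - Q) = 7 + (6 + Q) = 13 + Q)
H(R, z) = -415/61 + z/19 (H(R, z) = -5*(z/(-95) - 83/(-61)) = -5*(z*(-1/95) - 83*(-1/61)) = -5*(-z/95 + 83/61) = -5*(83/61 - z/95) = -415/61 + z/19)
l = -1/46 (l = -1/(2*(13 + (2 + 8))) = -1/(2*(13 + 10)) = -½/23 = -½*1/23 = -1/46 ≈ -0.021739)
39887/H(-43, 210) - 37585/l = 39887/(-415/61 + (1/19)*210) - 37585/(-1/46) = 39887/(-415/61 + 210/19) - 37585*(-46) = 39887/(4925/1159) + 1728910 = 39887*(1159/4925) + 1728910 = 46229033/4925 + 1728910 = 8561110783/4925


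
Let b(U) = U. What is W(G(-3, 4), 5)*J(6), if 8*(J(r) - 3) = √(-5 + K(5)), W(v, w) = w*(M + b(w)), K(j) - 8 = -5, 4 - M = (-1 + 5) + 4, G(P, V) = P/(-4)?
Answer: 15 + 5*I*√2/8 ≈ 15.0 + 0.88388*I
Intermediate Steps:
G(P, V) = -P/4 (G(P, V) = P*(-¼) = -P/4)
M = -4 (M = 4 - ((-1 + 5) + 4) = 4 - (4 + 4) = 4 - 1*8 = 4 - 8 = -4)
K(j) = 3 (K(j) = 8 - 5 = 3)
W(v, w) = w*(-4 + w)
J(r) = 3 + I*√2/8 (J(r) = 3 + √(-5 + 3)/8 = 3 + √(-2)/8 = 3 + (I*√2)/8 = 3 + I*√2/8)
W(G(-3, 4), 5)*J(6) = (5*(-4 + 5))*(3 + I*√2/8) = (5*1)*(3 + I*√2/8) = 5*(3 + I*√2/8) = 15 + 5*I*√2/8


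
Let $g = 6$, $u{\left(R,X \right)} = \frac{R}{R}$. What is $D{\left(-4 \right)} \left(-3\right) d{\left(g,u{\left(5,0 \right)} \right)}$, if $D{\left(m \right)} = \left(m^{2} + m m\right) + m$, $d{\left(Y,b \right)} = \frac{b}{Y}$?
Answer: $-14$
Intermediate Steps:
$u{\left(R,X \right)} = 1$
$D{\left(m \right)} = m + 2 m^{2}$ ($D{\left(m \right)} = \left(m^{2} + m^{2}\right) + m = 2 m^{2} + m = m + 2 m^{2}$)
$D{\left(-4 \right)} \left(-3\right) d{\left(g,u{\left(5,0 \right)} \right)} = - 4 \left(1 + 2 \left(-4\right)\right) \left(-3\right) 1 \cdot \frac{1}{6} = - 4 \left(1 - 8\right) \left(-3\right) 1 \cdot \frac{1}{6} = \left(-4\right) \left(-7\right) \left(-3\right) \frac{1}{6} = 28 \left(-3\right) \frac{1}{6} = \left(-84\right) \frac{1}{6} = -14$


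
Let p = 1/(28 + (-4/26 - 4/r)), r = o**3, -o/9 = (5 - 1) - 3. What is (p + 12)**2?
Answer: 10092547473129/69669602500 ≈ 144.86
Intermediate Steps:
o = -9 (o = -9*((5 - 1) - 3) = -9*(4 - 3) = -9*1 = -9)
r = -729 (r = (-9)**3 = -729)
p = 9477/263950 (p = 1/(28 + (-4/26 - 4/(-729))) = 1/(28 + (-4*1/26 - 4*(-1/729))) = 1/(28 + (-2/13 + 4/729)) = 1/(28 - 1406/9477) = 1/(263950/9477) = 9477/263950 ≈ 0.035905)
(p + 12)**2 = (9477/263950 + 12)**2 = (3176877/263950)**2 = 10092547473129/69669602500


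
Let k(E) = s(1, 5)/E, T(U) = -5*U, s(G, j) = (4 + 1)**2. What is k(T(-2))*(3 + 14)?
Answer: 85/2 ≈ 42.500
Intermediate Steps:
s(G, j) = 25 (s(G, j) = 5**2 = 25)
k(E) = 25/E
k(T(-2))*(3 + 14) = (25/((-5*(-2))))*(3 + 14) = (25/10)*17 = (25*(1/10))*17 = (5/2)*17 = 85/2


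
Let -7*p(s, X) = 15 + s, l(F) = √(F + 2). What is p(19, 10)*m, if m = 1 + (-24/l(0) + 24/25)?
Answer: -238/25 + 408*√2/7 ≈ 72.908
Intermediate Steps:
l(F) = √(2 + F)
p(s, X) = -15/7 - s/7 (p(s, X) = -(15 + s)/7 = -15/7 - s/7)
m = 49/25 - 12*√2 (m = 1 + (-24/√(2 + 0) + 24/25) = 1 + (-24*√2/2 + 24*(1/25)) = 1 + (-12*√2 + 24/25) = 1 + (24/25 - 12*√2) = 49/25 - 12*√2 ≈ -15.011)
p(19, 10)*m = (-15/7 - ⅐*19)*(49/25 - 12*√2) = (-15/7 - 19/7)*(49/25 - 12*√2) = -34*(49/25 - 12*√2)/7 = -238/25 + 408*√2/7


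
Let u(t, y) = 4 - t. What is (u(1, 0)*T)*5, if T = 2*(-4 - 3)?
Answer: -210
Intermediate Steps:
T = -14 (T = 2*(-7) = -14)
(u(1, 0)*T)*5 = ((4 - 1*1)*(-14))*5 = ((4 - 1)*(-14))*5 = (3*(-14))*5 = -42*5 = -210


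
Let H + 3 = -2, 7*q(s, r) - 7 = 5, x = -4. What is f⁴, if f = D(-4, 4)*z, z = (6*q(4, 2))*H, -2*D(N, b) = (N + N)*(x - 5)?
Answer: 28211099074560000/2401 ≈ 1.1750e+13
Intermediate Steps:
q(s, r) = 12/7 (q(s, r) = 1 + (⅐)*5 = 1 + 5/7 = 12/7)
D(N, b) = 9*N (D(N, b) = -(N + N)*(-4 - 5)/2 = -2*N*(-9)/2 = -(-9)*N = 9*N)
H = -5 (H = -3 - 2 = -5)
z = -360/7 (z = (6*(12/7))*(-5) = (72/7)*(-5) = -360/7 ≈ -51.429)
f = 12960/7 (f = (9*(-4))*(-360/7) = -36*(-360/7) = 12960/7 ≈ 1851.4)
f⁴ = (12960/7)⁴ = 28211099074560000/2401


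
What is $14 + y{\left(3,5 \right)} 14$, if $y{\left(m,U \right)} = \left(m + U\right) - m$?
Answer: $84$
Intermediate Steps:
$y{\left(m,U \right)} = U$ ($y{\left(m,U \right)} = \left(U + m\right) - m = U$)
$14 + y{\left(3,5 \right)} 14 = 14 + 5 \cdot 14 = 14 + 70 = 84$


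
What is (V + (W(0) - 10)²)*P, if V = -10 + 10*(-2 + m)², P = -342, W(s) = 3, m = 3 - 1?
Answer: -13338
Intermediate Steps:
m = 2
V = -10 (V = -10 + 10*(-2 + 2)² = -10 + 10*0² = -10 + 10*0 = -10 + 0 = -10)
(V + (W(0) - 10)²)*P = (-10 + (3 - 10)²)*(-342) = (-10 + (-7)²)*(-342) = (-10 + 49)*(-342) = 39*(-342) = -13338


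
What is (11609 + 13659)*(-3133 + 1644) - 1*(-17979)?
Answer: -37606073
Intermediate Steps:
(11609 + 13659)*(-3133 + 1644) - 1*(-17979) = 25268*(-1489) + 17979 = -37624052 + 17979 = -37606073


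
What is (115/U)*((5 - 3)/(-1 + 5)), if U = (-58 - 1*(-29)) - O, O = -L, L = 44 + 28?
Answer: 115/86 ≈ 1.3372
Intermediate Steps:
L = 72
O = -72 (O = -1*72 = -72)
U = 43 (U = (-58 - 1*(-29)) - 1*(-72) = (-58 + 29) + 72 = -29 + 72 = 43)
(115/U)*((5 - 3)/(-1 + 5)) = (115/43)*((5 - 3)/(-1 + 5)) = (115*(1/43))*(2/4) = 115*(2*(¼))/43 = (115/43)*(½) = 115/86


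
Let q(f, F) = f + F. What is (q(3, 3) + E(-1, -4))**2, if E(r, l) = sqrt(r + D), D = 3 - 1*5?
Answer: (6 + I*sqrt(3))**2 ≈ 33.0 + 20.785*I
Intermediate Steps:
D = -2 (D = 3 - 5 = -2)
E(r, l) = sqrt(-2 + r) (E(r, l) = sqrt(r - 2) = sqrt(-2 + r))
q(f, F) = F + f
(q(3, 3) + E(-1, -4))**2 = ((3 + 3) + sqrt(-2 - 1))**2 = (6 + sqrt(-3))**2 = (6 + I*sqrt(3))**2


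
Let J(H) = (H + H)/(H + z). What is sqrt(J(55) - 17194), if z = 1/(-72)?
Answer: I*sqrt(269461915834)/3959 ≈ 131.12*I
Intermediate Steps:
z = -1/72 ≈ -0.013889
J(H) = 2*H/(-1/72 + H) (J(H) = (H + H)/(H - 1/72) = (2*H)/(-1/72 + H) = 2*H/(-1/72 + H))
sqrt(J(55) - 17194) = sqrt(144*55/(-1 + 72*55) - 17194) = sqrt(144*55/(-1 + 3960) - 17194) = sqrt(144*55/3959 - 17194) = sqrt(144*55*(1/3959) - 17194) = sqrt(7920/3959 - 17194) = sqrt(-68063126/3959) = I*sqrt(269461915834)/3959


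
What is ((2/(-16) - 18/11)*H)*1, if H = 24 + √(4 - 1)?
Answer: -465/11 - 155*√3/88 ≈ -45.323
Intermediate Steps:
H = 24 + √3 ≈ 25.732
((2/(-16) - 18/11)*H)*1 = ((2/(-16) - 18/11)*(24 + √3))*1 = ((2*(-1/16) - 18*1/11)*(24 + √3))*1 = ((-⅛ - 18/11)*(24 + √3))*1 = -155*(24 + √3)/88*1 = (-465/11 - 155*√3/88)*1 = -465/11 - 155*√3/88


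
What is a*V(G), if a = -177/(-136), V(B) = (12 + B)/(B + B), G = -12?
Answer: 0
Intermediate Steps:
V(B) = (12 + B)/(2*B) (V(B) = (12 + B)/((2*B)) = (12 + B)*(1/(2*B)) = (12 + B)/(2*B))
a = 177/136 (a = -177*(-1/136) = 177/136 ≈ 1.3015)
a*V(G) = 177*((½)*(12 - 12)/(-12))/136 = 177*((½)*(-1/12)*0)/136 = (177/136)*0 = 0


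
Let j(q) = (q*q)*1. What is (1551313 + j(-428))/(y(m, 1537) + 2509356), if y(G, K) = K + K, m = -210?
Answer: 1734497/2512430 ≈ 0.69037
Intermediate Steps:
j(q) = q**2 (j(q) = q**2*1 = q**2)
y(G, K) = 2*K
(1551313 + j(-428))/(y(m, 1537) + 2509356) = (1551313 + (-428)**2)/(2*1537 + 2509356) = (1551313 + 183184)/(3074 + 2509356) = 1734497/2512430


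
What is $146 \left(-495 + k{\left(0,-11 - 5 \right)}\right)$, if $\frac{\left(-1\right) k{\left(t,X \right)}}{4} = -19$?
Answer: $-61174$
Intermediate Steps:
$k{\left(t,X \right)} = 76$ ($k{\left(t,X \right)} = \left(-4\right) \left(-19\right) = 76$)
$146 \left(-495 + k{\left(0,-11 - 5 \right)}\right) = 146 \left(-495 + 76\right) = 146 \left(-419\right) = -61174$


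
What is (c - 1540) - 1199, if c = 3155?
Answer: 416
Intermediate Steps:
(c - 1540) - 1199 = (3155 - 1540) - 1199 = 1615 - 1199 = 416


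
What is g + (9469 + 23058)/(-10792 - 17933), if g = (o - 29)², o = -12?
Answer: 48254198/28725 ≈ 1679.9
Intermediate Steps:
g = 1681 (g = (-12 - 29)² = (-41)² = 1681)
g + (9469 + 23058)/(-10792 - 17933) = 1681 + (9469 + 23058)/(-10792 - 17933) = 1681 + 32527/(-28725) = 1681 + 32527*(-1/28725) = 1681 - 32527/28725 = 48254198/28725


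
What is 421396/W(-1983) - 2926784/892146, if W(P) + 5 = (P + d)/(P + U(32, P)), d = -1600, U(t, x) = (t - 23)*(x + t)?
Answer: -3673513495776920/41987513271 ≈ -87491.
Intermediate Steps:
U(t, x) = (-23 + t)*(t + x)
W(P) = -5 + (-1600 + P)/(288 + 10*P) (W(P) = -5 + (P - 1600)/(P + (32**2 - 23*32 - 23*P + 32*P)) = -5 + (-1600 + P)/(P + (1024 - 736 - 23*P + 32*P)) = -5 + (-1600 + P)/(P + (288 + 9*P)) = -5 + (-1600 + P)/(288 + 10*P))
421396/W(-1983) - 2926784/892146 = 421396/(((-3040 - 49*(-1983))/(2*(144 + 5*(-1983))))) - 2926784/892146 = 421396/(((-3040 + 97167)/(2*(144 - 9915)))) - 2926784*1/892146 = 421396/(((1/2)*94127/(-9771))) - 1463392/446073 = 421396/(((1/2)*(-1/9771)*94127)) - 1463392/446073 = 421396/(-94127/19542) - 1463392/446073 = 421396*(-19542/94127) - 1463392/446073 = -8234920632/94127 - 1463392/446073 = -3673513495776920/41987513271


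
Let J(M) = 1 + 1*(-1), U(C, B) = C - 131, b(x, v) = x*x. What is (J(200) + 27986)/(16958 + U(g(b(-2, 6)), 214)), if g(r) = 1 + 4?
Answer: 13993/8416 ≈ 1.6627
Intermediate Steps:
b(x, v) = x²
g(r) = 5
U(C, B) = -131 + C
J(M) = 0 (J(M) = 1 - 1 = 0)
(J(200) + 27986)/(16958 + U(g(b(-2, 6)), 214)) = (0 + 27986)/(16958 + (-131 + 5)) = 27986/(16958 - 126) = 27986/16832 = 27986*(1/16832) = 13993/8416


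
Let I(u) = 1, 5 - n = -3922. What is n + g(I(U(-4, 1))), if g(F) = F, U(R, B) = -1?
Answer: 3928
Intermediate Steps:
n = 3927 (n = 5 - 1*(-3922) = 5 + 3922 = 3927)
n + g(I(U(-4, 1))) = 3927 + 1 = 3928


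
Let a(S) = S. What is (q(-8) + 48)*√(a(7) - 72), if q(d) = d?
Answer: 40*I*√65 ≈ 322.49*I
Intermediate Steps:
(q(-8) + 48)*√(a(7) - 72) = (-8 + 48)*√(7 - 72) = 40*√(-65) = 40*(I*√65) = 40*I*√65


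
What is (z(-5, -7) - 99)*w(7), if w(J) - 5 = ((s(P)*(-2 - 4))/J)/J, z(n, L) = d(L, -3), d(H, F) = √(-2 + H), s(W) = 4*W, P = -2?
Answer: -29007/49 + 879*I/49 ≈ -591.98 + 17.939*I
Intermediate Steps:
z(n, L) = √(-2 + L)
w(J) = 5 + 48/J² (w(J) = 5 + (((4*(-2))*(-2 - 4))/J)/J = 5 + ((-8*(-6))/J)/J = 5 + (48/J)/J = 5 + 48/J²)
(z(-5, -7) - 99)*w(7) = (√(-2 - 7) - 99)*(5 + 48/7²) = (√(-9) - 99)*(5 + 48*(1/49)) = (3*I - 99)*(5 + 48/49) = (-99 + 3*I)*(293/49) = -29007/49 + 879*I/49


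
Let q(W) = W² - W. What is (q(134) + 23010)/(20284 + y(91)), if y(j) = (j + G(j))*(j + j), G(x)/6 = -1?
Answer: 20416/17877 ≈ 1.1420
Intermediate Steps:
G(x) = -6 (G(x) = 6*(-1) = -6)
y(j) = 2*j*(-6 + j) (y(j) = (j - 6)*(j + j) = (-6 + j)*(2*j) = 2*j*(-6 + j))
(q(134) + 23010)/(20284 + y(91)) = (134*(-1 + 134) + 23010)/(20284 + 2*91*(-6 + 91)) = (134*133 + 23010)/(20284 + 2*91*85) = (17822 + 23010)/(20284 + 15470) = 40832/35754 = 40832*(1/35754) = 20416/17877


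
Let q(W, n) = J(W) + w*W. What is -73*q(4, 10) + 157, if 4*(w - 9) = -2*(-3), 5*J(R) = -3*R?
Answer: -13669/5 ≈ -2733.8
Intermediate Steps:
J(R) = -3*R/5 (J(R) = (-3*R)/5 = -3*R/5)
w = 21/2 (w = 9 + (-2*(-3))/4 = 9 + (1/4)*6 = 9 + 3/2 = 21/2 ≈ 10.500)
q(W, n) = 99*W/10 (q(W, n) = -3*W/5 + 21*W/2 = 99*W/10)
-73*q(4, 10) + 157 = -7227*4/10 + 157 = -73*198/5 + 157 = -14454/5 + 157 = -13669/5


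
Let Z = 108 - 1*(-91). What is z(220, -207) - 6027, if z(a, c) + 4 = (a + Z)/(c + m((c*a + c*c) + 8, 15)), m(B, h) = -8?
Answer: -1297084/215 ≈ -6032.9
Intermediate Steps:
Z = 199 (Z = 108 + 91 = 199)
z(a, c) = -4 + (199 + a)/(-8 + c) (z(a, c) = -4 + (a + 199)/(c - 8) = -4 + (199 + a)/(-8 + c))
z(220, -207) - 6027 = (231 + 220 - 4*(-207))/(-8 - 207) - 6027 = (231 + 220 + 828)/(-215) - 6027 = -1/215*1279 - 6027 = -1279/215 - 6027 = -1297084/215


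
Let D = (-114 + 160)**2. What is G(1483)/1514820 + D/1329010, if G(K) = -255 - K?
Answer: 44776987/100660546410 ≈ 0.00044483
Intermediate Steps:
D = 2116 (D = 46**2 = 2116)
G(1483)/1514820 + D/1329010 = (-255 - 1*1483)/1514820 + 2116/1329010 = (-255 - 1483)*(1/1514820) + 2116*(1/1329010) = -1738*1/1514820 + 1058/664505 = -869/757410 + 1058/664505 = 44776987/100660546410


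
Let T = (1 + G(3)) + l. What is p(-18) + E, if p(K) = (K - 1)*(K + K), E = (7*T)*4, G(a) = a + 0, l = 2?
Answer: 852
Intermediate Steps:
G(a) = a
T = 6 (T = (1 + 3) + 2 = 4 + 2 = 6)
E = 168 (E = (7*6)*4 = 42*4 = 168)
p(K) = 2*K*(-1 + K) (p(K) = (-1 + K)*(2*K) = 2*K*(-1 + K))
p(-18) + E = 2*(-18)*(-1 - 18) + 168 = 2*(-18)*(-19) + 168 = 684 + 168 = 852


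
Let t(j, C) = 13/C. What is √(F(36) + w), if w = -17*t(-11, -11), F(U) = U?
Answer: √6787/11 ≈ 7.4894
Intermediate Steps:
w = 221/11 (w = -221/(-11) = -221*(-1)/11 = -17*(-13/11) = 221/11 ≈ 20.091)
√(F(36) + w) = √(36 + 221/11) = √(617/11) = √6787/11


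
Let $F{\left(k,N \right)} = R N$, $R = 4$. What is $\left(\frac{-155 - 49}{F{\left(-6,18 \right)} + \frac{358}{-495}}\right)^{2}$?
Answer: $\frac{2549240100}{311204881} \approx 8.1915$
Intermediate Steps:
$F{\left(k,N \right)} = 4 N$
$\left(\frac{-155 - 49}{F{\left(-6,18 \right)} + \frac{358}{-495}}\right)^{2} = \left(\frac{-155 - 49}{4 \cdot 18 + \frac{358}{-495}}\right)^{2} = \left(- \frac{204}{72 + 358 \left(- \frac{1}{495}\right)}\right)^{2} = \left(- \frac{204}{72 - \frac{358}{495}}\right)^{2} = \left(- \frac{204}{\frac{35282}{495}}\right)^{2} = \left(\left(-204\right) \frac{495}{35282}\right)^{2} = \left(- \frac{50490}{17641}\right)^{2} = \frac{2549240100}{311204881}$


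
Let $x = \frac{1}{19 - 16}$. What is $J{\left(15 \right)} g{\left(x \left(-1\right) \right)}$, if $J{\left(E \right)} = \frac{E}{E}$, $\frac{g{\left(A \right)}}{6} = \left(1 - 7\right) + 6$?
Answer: $0$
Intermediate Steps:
$x = \frac{1}{3} \approx 0.33333$
$g{\left(A \right)} = 0$ ($g{\left(A \right)} = 6 \left(\left(1 - 7\right) + 6\right) = 6 \left(-6 + 6\right) = 6 \cdot 0 = 0$)
$J{\left(E \right)} = 1$
$J{\left(15 \right)} g{\left(x \left(-1\right) \right)} = 1 \cdot 0 = 0$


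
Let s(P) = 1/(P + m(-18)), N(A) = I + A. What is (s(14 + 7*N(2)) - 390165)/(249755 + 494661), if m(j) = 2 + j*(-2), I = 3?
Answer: -16972177/32382096 ≈ -0.52412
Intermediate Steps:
N(A) = 3 + A
m(j) = 2 - 2*j
s(P) = 1/(38 + P) (s(P) = 1/(P + (2 - 2*(-18))) = 1/(P + (2 + 36)) = 1/(P + 38) = 1/(38 + P))
(s(14 + 7*N(2)) - 390165)/(249755 + 494661) = (1/(38 + (14 + 7*(3 + 2))) - 390165)/(249755 + 494661) = (1/(38 + (14 + 7*5)) - 390165)/744416 = (1/(38 + (14 + 35)) - 390165)*(1/744416) = (1/(38 + 49) - 390165)*(1/744416) = (1/87 - 390165)*(1/744416) = -33944354/87*1/744416 = -16972177/32382096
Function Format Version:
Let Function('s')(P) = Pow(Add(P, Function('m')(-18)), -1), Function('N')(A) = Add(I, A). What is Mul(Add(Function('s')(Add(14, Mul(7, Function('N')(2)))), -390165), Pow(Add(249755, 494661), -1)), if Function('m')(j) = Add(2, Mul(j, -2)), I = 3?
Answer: Rational(-16972177, 32382096) ≈ -0.52412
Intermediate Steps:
Function('N')(A) = Add(3, A)
Function('m')(j) = Add(2, Mul(-2, j))
Function('s')(P) = Pow(Add(38, P), -1) (Function('s')(P) = Pow(Add(P, Add(2, Mul(-2, -18))), -1) = Pow(Add(P, Add(2, 36)), -1) = Pow(Add(P, 38), -1) = Pow(Add(38, P), -1))
Mul(Add(Function('s')(Add(14, Mul(7, Function('N')(2)))), -390165), Pow(Add(249755, 494661), -1)) = Mul(Add(Pow(Add(38, Add(14, Mul(7, Add(3, 2)))), -1), -390165), Pow(Add(249755, 494661), -1)) = Mul(Add(Pow(Add(38, Add(14, Mul(7, 5))), -1), -390165), Pow(744416, -1)) = Mul(Add(Pow(Add(38, Add(14, 35)), -1), -390165), Rational(1, 744416)) = Mul(Add(Pow(Add(38, 49), -1), -390165), Rational(1, 744416)) = Mul(Add(Pow(87, -1), -390165), Rational(1, 744416)) = Mul(Add(Rational(1, 87), -390165), Rational(1, 744416)) = Mul(Rational(-33944354, 87), Rational(1, 744416)) = Rational(-16972177, 32382096)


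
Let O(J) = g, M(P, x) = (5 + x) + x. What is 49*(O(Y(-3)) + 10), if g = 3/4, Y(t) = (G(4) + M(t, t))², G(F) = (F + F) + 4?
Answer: 2107/4 ≈ 526.75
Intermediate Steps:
G(F) = 4 + 2*F (G(F) = 2*F + 4 = 4 + 2*F)
M(P, x) = 5 + 2*x
Y(t) = (17 + 2*t)² (Y(t) = ((4 + 2*4) + (5 + 2*t))² = ((4 + 8) + (5 + 2*t))² = (12 + (5 + 2*t))² = (17 + 2*t)²)
g = ¾ (g = 3*(¼) = ¾ ≈ 0.75000)
O(J) = ¾
49*(O(Y(-3)) + 10) = 49*(¾ + 10) = 49*(43/4) = 2107/4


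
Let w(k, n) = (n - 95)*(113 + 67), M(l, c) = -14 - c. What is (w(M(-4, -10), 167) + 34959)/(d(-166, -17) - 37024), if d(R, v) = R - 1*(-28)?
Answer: -47919/37162 ≈ -1.2895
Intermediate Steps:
w(k, n) = -17100 + 180*n (w(k, n) = (-95 + n)*180 = -17100 + 180*n)
d(R, v) = 28 + R (d(R, v) = R + 28 = 28 + R)
(w(M(-4, -10), 167) + 34959)/(d(-166, -17) - 37024) = ((-17100 + 180*167) + 34959)/((28 - 166) - 37024) = ((-17100 + 30060) + 34959)/(-138 - 37024) = (12960 + 34959)/(-37162) = 47919*(-1/37162) = -47919/37162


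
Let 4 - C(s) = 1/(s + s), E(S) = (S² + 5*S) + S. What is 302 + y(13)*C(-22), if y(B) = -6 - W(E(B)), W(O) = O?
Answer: -2863/4 ≈ -715.75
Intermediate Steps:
E(S) = S² + 6*S
C(s) = 4 - 1/(2*s) (C(s) = 4 - 1/(s + s) = 4 - 1/(2*s))
y(B) = -6 - B*(6 + B)
302 + y(13)*C(-22) = 302 + (-6 - 1*13*(6 + 13))*(4 - ½/(-22)) = 302 + (-6 - 1*13*19)*(4 - ½*(-1/22)) = 302 + (-6 - 247)*(4 + 1/44) = 302 - 253*177/44 = 302 - 4071/4 = -2863/4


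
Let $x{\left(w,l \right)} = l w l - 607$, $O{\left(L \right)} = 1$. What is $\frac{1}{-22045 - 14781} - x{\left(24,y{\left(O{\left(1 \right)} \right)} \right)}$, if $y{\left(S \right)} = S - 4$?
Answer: $\frac{14398965}{36826} \approx 391.0$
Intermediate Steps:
$y{\left(S \right)} = -4 + S$
$x{\left(w,l \right)} = -607 + w l^{2}$ ($x{\left(w,l \right)} = w l^{2} - 607 = -607 + w l^{2}$)
$\frac{1}{-22045 - 14781} - x{\left(24,y{\left(O{\left(1 \right)} \right)} \right)} = \frac{1}{-22045 - 14781} - \left(-607 + 24 \left(-4 + 1\right)^{2}\right) = \frac{1}{-36826} - \left(-607 + 24 \left(-3\right)^{2}\right) = - \frac{1}{36826} - \left(-607 + 24 \cdot 9\right) = - \frac{1}{36826} - \left(-607 + 216\right) = - \frac{1}{36826} - -391 = - \frac{1}{36826} + 391 = \frac{14398965}{36826}$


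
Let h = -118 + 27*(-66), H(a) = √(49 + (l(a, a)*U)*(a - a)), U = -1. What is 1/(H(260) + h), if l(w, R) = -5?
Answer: -1/1893 ≈ -0.00052826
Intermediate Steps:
H(a) = 7 (H(a) = √(49 + (-5*(-1))*(a - a)) = √(49 + 5*0) = √(49 + 0) = √49 = 7)
h = -1900 (h = -118 - 1782 = -1900)
1/(H(260) + h) = 1/(7 - 1900) = 1/(-1893) = -1/1893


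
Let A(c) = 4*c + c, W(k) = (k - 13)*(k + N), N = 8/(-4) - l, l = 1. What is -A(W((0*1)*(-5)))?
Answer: -195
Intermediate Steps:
N = -3 (N = 8/(-4) - 1*1 = 8*(-¼) - 1 = -2 - 1 = -3)
W(k) = (-13 + k)*(-3 + k) (W(k) = (k - 13)*(k - 3) = (-13 + k)*(-3 + k))
A(c) = 5*c
-A(W((0*1)*(-5))) = -5*(39 + ((0*1)*(-5))² - 16*0*1*(-5)) = -5*(39 + (0*(-5))² - 0*(-5)) = -5*(39 + 0² - 16*0) = -5*(39 + 0 + 0) = -5*39 = -1*195 = -195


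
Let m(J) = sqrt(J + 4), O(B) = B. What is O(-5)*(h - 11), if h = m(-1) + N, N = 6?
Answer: 25 - 5*sqrt(3) ≈ 16.340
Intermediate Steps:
m(J) = sqrt(4 + J)
h = 6 + sqrt(3) (h = sqrt(4 - 1) + 6 = sqrt(3) + 6 = 6 + sqrt(3) ≈ 7.7320)
O(-5)*(h - 11) = -5*((6 + sqrt(3)) - 11) = -5*(-5 + sqrt(3)) = 25 - 5*sqrt(3)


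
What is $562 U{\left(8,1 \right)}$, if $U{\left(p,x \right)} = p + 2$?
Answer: $5620$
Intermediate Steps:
$U{\left(p,x \right)} = 2 + p$
$562 U{\left(8,1 \right)} = 562 \left(2 + 8\right) = 562 \cdot 10 = 5620$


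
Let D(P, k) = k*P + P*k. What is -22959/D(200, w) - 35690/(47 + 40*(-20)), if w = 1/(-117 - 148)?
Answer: 919125931/60240 ≈ 15258.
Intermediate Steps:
w = -1/265 (w = 1/(-265) = -1/265 ≈ -0.0037736)
D(P, k) = 2*P*k (D(P, k) = P*k + P*k = 2*P*k)
-22959/D(200, w) - 35690/(47 + 40*(-20)) = -22959/(2*200*(-1/265)) - 35690/(47 + 40*(-20)) = -22959/(-80/53) - 35690/(47 - 800) = -22959*(-53/80) - 35690/(-753) = 1216827/80 - 35690*(-1/753) = 1216827/80 + 35690/753 = 919125931/60240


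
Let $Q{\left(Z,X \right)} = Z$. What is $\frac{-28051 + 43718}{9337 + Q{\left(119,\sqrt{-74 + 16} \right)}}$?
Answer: $\frac{15667}{9456} \approx 1.6568$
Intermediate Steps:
$\frac{-28051 + 43718}{9337 + Q{\left(119,\sqrt{-74 + 16} \right)}} = \frac{-28051 + 43718}{9337 + 119} = \frac{15667}{9456}$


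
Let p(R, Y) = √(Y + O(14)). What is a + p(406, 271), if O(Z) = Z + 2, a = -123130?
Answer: -123130 + √287 ≈ -1.2311e+5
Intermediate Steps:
O(Z) = 2 + Z
p(R, Y) = √(16 + Y) (p(R, Y) = √(Y + (2 + 14)) = √(Y + 16) = √(16 + Y))
a + p(406, 271) = -123130 + √(16 + 271) = -123130 + √287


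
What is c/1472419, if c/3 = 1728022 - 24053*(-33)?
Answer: 7565313/1472419 ≈ 5.1380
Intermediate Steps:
c = 7565313 (c = 3*(1728022 - 24053*(-33)) = 3*(1728022 - 1*(-793749)) = 3*(1728022 + 793749) = 3*2521771 = 7565313)
c/1472419 = 7565313/1472419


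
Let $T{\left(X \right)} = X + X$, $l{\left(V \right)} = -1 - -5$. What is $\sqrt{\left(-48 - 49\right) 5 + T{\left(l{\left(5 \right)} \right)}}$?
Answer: $3 i \sqrt{53} \approx 21.84 i$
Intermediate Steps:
$l{\left(V \right)} = 4$ ($l{\left(V \right)} = -1 + 5 = 4$)
$T{\left(X \right)} = 2 X$
$\sqrt{\left(-48 - 49\right) 5 + T{\left(l{\left(5 \right)} \right)}} = \sqrt{\left(-48 - 49\right) 5 + 2 \cdot 4} = \sqrt{\left(-97\right) 5 + 8} = \sqrt{-485 + 8} = \sqrt{-477} = 3 i \sqrt{53}$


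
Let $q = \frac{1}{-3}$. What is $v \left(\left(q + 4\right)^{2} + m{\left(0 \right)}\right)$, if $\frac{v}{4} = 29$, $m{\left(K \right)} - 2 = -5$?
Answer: $\frac{10904}{9} \approx 1211.6$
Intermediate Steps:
$m{\left(K \right)} = -3$ ($m{\left(K \right)} = 2 - 5 = -3$)
$q = - \frac{1}{3} \approx -0.33333$
$v = 116$ ($v = 4 \cdot 29 = 116$)
$v \left(\left(q + 4\right)^{2} + m{\left(0 \right)}\right) = 116 \left(\left(- \frac{1}{3} + 4\right)^{2} - 3\right) = 116 \left(\left(\frac{11}{3}\right)^{2} - 3\right) = 116 \left(\frac{121}{9} - 3\right) = 116 \cdot \frac{94}{9} = \frac{10904}{9}$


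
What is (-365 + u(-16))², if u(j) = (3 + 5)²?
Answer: 90601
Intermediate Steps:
u(j) = 64 (u(j) = 8² = 64)
(-365 + u(-16))² = (-365 + 64)² = (-301)² = 90601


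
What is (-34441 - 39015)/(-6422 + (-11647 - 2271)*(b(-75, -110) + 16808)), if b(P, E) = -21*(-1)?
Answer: 18364/58558111 ≈ 0.00031360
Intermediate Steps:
b(P, E) = 21
(-34441 - 39015)/(-6422 + (-11647 - 2271)*(b(-75, -110) + 16808)) = (-34441 - 39015)/(-6422 + (-11647 - 2271)*(21 + 16808)) = -73456/(-6422 - 13918*16829) = -73456/(-6422 - 234226022) = -73456/(-234232444) = -73456*(-1/234232444) = 18364/58558111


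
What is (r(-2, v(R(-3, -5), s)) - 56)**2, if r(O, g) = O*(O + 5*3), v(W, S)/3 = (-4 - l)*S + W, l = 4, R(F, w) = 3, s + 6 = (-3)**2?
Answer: 6724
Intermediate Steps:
s = 3 (s = -6 + (-3)**2 = -6 + 9 = 3)
v(W, S) = -24*S + 3*W (v(W, S) = 3*((-4 - 1*4)*S + W) = 3*((-4 - 4)*S + W) = 3*(-8*S + W) = 3*(W - 8*S) = -24*S + 3*W)
r(O, g) = O*(15 + O) (r(O, g) = O*(O + 15) = O*(15 + O))
(r(-2, v(R(-3, -5), s)) - 56)**2 = (-2*(15 - 2) - 56)**2 = (-2*13 - 56)**2 = (-26 - 56)**2 = (-82)**2 = 6724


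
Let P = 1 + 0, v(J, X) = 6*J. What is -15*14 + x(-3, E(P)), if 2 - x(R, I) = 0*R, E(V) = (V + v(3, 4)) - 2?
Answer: -208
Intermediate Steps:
P = 1
E(V) = 16 + V (E(V) = (V + 6*3) - 2 = (V + 18) - 2 = (18 + V) - 2 = 16 + V)
x(R, I) = 2 (x(R, I) = 2 - 0*R = 2 - 1*0 = 2 + 0 = 2)
-15*14 + x(-3, E(P)) = -15*14 + 2 = -210 + 2 = -208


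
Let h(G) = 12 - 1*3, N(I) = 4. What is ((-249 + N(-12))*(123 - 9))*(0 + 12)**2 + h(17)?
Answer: -4021911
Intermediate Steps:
h(G) = 9 (h(G) = 12 - 3 = 9)
((-249 + N(-12))*(123 - 9))*(0 + 12)**2 + h(17) = ((-249 + 4)*(123 - 9))*(0 + 12)**2 + 9 = -245*114*12**2 + 9 = -27930*144 + 9 = -4021920 + 9 = -4021911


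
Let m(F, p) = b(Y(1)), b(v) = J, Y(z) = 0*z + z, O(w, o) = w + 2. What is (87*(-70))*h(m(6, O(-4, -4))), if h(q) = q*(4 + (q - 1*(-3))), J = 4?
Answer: -267960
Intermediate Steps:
O(w, o) = 2 + w
Y(z) = z (Y(z) = 0 + z = z)
b(v) = 4
m(F, p) = 4
h(q) = q*(7 + q) (h(q) = q*(4 + (q + 3)) = q*(4 + (3 + q)) = q*(7 + q))
(87*(-70))*h(m(6, O(-4, -4))) = (87*(-70))*(4*(7 + 4)) = -24360*11 = -6090*44 = -267960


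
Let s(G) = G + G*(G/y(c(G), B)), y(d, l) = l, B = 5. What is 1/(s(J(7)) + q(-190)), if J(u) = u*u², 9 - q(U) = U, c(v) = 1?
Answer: 5/120359 ≈ 4.1542e-5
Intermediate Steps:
q(U) = 9 - U
J(u) = u³
s(G) = G + G²/5 (s(G) = G + G*(G/5) = G + G²/5)
1/(s(J(7)) + q(-190)) = 1/((⅕)*7³*(5 + 7³) + (9 - 1*(-190))) = 1/((⅕)*343*(5 + 343) + (9 + 190)) = 1/((⅕)*343*348 + 199) = 1/(119364/5 + 199) = 1/(120359/5) = 5/120359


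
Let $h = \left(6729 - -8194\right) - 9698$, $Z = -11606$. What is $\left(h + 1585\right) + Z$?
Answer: $-4796$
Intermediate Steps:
$h = 5225$ ($h = \left(6729 + 8194\right) - 9698 = 14923 - 9698 = 5225$)
$\left(h + 1585\right) + Z = \left(5225 + 1585\right) - 11606 = 6810 - 11606 = -4796$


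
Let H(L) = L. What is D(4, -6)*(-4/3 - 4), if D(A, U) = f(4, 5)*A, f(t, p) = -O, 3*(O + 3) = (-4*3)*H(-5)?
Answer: 1088/3 ≈ 362.67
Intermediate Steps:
O = 17 (O = -3 + (-4*3*(-5))/3 = -3 + (-12*(-5))/3 = -3 + (⅓)*60 = -3 + 20 = 17)
f(t, p) = -17 (f(t, p) = -1*17 = -17)
D(A, U) = -17*A
D(4, -6)*(-4/3 - 4) = (-17*4)*(-4/3 - 4) = -68*(-4*⅓ - 4) = -68*(-4/3 - 4) = -68*(-16/3) = 1088/3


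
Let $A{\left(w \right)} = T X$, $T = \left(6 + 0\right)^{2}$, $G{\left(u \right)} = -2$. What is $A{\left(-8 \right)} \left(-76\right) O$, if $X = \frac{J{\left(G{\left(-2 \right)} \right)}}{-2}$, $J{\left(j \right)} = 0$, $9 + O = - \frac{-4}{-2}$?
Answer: $0$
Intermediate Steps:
$O = -11$ ($O = -9 - - \frac{4}{-2} = -9 - \left(-4\right) \left(- \frac{1}{2}\right) = -9 - 2 = -11$)
$X = 0$ ($X = \frac{0}{-2} = 0 \left(- \frac{1}{2}\right) = 0$)
$T = 36$ ($T = 6^{2} = 36$)
$A{\left(w \right)} = 0$ ($A{\left(w \right)} = 36 \cdot 0 = 0$)
$A{\left(-8 \right)} \left(-76\right) O = 0 \left(-76\right) \left(-11\right) = 0 \left(-11\right) = 0$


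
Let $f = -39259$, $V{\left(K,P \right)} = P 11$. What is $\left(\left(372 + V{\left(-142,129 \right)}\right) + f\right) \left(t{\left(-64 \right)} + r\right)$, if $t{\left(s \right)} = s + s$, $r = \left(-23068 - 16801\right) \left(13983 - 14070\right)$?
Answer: $-129956821300$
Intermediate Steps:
$V{\left(K,P \right)} = 11 P$
$r = 3468603$ ($r = \left(-39869\right) \left(-87\right) = 3468603$)
$t{\left(s \right)} = 2 s$
$\left(\left(372 + V{\left(-142,129 \right)}\right) + f\right) \left(t{\left(-64 \right)} + r\right) = \left(\left(372 + 11 \cdot 129\right) - 39259\right) \left(2 \left(-64\right) + 3468603\right) = \left(\left(372 + 1419\right) - 39259\right) \left(-128 + 3468603\right) = \left(1791 - 39259\right) 3468475 = \left(-37468\right) 3468475 = -129956821300$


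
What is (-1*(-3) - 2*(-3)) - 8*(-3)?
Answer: 33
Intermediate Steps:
(-1*(-3) - 2*(-3)) - 8*(-3) = (3 + 6) - 4*(-6) = 9 + 24 = 33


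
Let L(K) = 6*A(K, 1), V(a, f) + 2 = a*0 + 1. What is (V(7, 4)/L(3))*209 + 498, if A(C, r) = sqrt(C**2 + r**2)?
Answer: 498 - 209*sqrt(10)/60 ≈ 486.98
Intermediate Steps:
V(a, f) = -1 (V(a, f) = -2 + (a*0 + 1) = -2 + (0 + 1) = -2 + 1 = -1)
L(K) = 6*sqrt(1 + K**2) (L(K) = 6*sqrt(K**2 + 1**2) = 6*sqrt(K**2 + 1) = 6*sqrt(1 + K**2))
(V(7, 4)/L(3))*209 + 498 = -1/(6*sqrt(1 + 3**2))*209 + 498 = -1/(6*sqrt(1 + 9))*209 + 498 = -1/(6*sqrt(10))*209 + 498 = -sqrt(10)/60*209 + 498 = -209*sqrt(10)/60 + 498 = 498 - 209*sqrt(10)/60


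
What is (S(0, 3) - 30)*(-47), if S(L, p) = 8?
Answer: 1034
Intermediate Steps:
(S(0, 3) - 30)*(-47) = (8 - 30)*(-47) = -22*(-47) = 1034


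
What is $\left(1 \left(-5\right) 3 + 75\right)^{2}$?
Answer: $3600$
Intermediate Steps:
$\left(1 \left(-5\right) 3 + 75\right)^{2} = \left(\left(-5\right) 3 + 75\right)^{2} = \left(-15 + 75\right)^{2} = 60^{2} = 3600$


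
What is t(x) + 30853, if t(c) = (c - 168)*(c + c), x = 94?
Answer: 16941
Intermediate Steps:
t(c) = 2*c*(-168 + c) (t(c) = (-168 + c)*(2*c) = 2*c*(-168 + c))
t(x) + 30853 = 2*94*(-168 + 94) + 30853 = 2*94*(-74) + 30853 = -13912 + 30853 = 16941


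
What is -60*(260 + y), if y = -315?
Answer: 3300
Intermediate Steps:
-60*(260 + y) = -60*(260 - 315) = -60*(-55) = 3300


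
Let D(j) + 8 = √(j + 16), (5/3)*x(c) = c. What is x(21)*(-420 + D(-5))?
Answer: -26964/5 + 63*√11/5 ≈ -5351.0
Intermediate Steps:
x(c) = 3*c/5
D(j) = -8 + √(16 + j) (D(j) = -8 + √(j + 16) = -8 + √(16 + j))
x(21)*(-420 + D(-5)) = ((⅗)*21)*(-420 + (-8 + √(16 - 5))) = 63*(-420 + (-8 + √11))/5 = 63*(-428 + √11)/5 = -26964/5 + 63*√11/5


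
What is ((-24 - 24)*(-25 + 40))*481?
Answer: -346320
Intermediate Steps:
((-24 - 24)*(-25 + 40))*481 = -48*15*481 = -720*481 = -346320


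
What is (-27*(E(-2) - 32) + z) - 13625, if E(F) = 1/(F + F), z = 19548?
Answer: 27175/4 ≈ 6793.8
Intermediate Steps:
E(F) = 1/(2*F)
(-27*(E(-2) - 32) + z) - 13625 = (-27*((1/2)/(-2) - 32) + 19548) - 13625 = (-27*((1/2)*(-1/2) - 32) + 19548) - 13625 = (-27*(-1/4 - 32) + 19548) - 13625 = (-27*(-129/4) + 19548) - 13625 = (3483/4 + 19548) - 13625 = 81675/4 - 13625 = 27175/4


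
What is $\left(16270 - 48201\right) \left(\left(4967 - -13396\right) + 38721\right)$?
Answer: $-1822749204$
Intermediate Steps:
$\left(16270 - 48201\right) \left(\left(4967 - -13396\right) + 38721\right) = - 31931 \left(\left(4967 + 13396\right) + 38721\right) = - 31931 \left(18363 + 38721\right) = \left(-31931\right) 57084 = -1822749204$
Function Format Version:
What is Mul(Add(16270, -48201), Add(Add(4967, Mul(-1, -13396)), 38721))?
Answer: -1822749204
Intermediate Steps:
Mul(Add(16270, -48201), Add(Add(4967, Mul(-1, -13396)), 38721)) = Mul(-31931, Add(Add(4967, 13396), 38721)) = Mul(-31931, Add(18363, 38721)) = Mul(-31931, 57084) = -1822749204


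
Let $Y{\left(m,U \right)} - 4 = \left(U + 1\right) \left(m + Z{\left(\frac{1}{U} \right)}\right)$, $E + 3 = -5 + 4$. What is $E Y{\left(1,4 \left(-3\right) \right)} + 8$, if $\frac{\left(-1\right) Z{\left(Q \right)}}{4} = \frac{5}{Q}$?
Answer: $10596$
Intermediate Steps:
$Z{\left(Q \right)} = - \frac{20}{Q}$ ($Z{\left(Q \right)} = - 4 \frac{5}{Q} = - \frac{20}{Q}$)
$E = -4$ ($E = -3 + \left(-5 + 4\right) = -3 - 1 = -4$)
$Y{\left(m,U \right)} = 4 + \left(1 + U\right) \left(m - 20 U\right)$ ($Y{\left(m,U \right)} = 4 + \left(U + 1\right) \left(m - \frac{20}{\frac{1}{U}}\right) = 4 + \left(1 + U\right) \left(m - 20 U\right)$)
$E Y{\left(1,4 \left(-3\right) \right)} + 8 = - 4 \left(4 + 1 - 20 \cdot 4 \left(-3\right) - 20 \left(4 \left(-3\right)\right)^{2} + 4 \left(-3\right) 1\right) + 8 = - 4 \left(4 + 1 - -240 - 20 \left(-12\right)^{2} - 12\right) + 8 = - 4 \left(4 + 1 + 240 - 2880 - 12\right) + 8 = \left(-4\right) \left(-2647\right) + 8 = 10588 + 8 = 10596$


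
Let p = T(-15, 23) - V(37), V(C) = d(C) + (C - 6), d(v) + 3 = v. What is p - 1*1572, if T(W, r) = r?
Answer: -1614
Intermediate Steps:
d(v) = -3 + v
V(C) = -9 + 2*C (V(C) = (-3 + C) + (C - 6) = (-3 + C) + (-6 + C) = -9 + 2*C)
p = -42 (p = 23 - (-9 + 2*37) = 23 - (-9 + 74) = 23 - 1*65 = 23 - 65 = -42)
p - 1*1572 = -42 - 1*1572 = -42 - 1572 = -1614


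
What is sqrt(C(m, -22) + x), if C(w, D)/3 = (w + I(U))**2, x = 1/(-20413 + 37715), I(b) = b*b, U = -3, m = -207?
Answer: 5*sqrt(1408329388726)/17302 ≈ 342.95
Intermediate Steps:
I(b) = b**2
x = 1/17302 ≈ 5.7797e-5
C(w, D) = 3*(9 + w)**2 (C(w, D) = 3*(w + (-3)**2)**2 = 3*(w + 9)**2 = 3*(9 + w)**2)
sqrt(C(m, -22) + x) = sqrt(3*(9 - 207)**2 + 1/17302) = sqrt(3*(-198)**2 + 1/17302) = sqrt(3*39204 + 1/17302) = sqrt(117612 + 1/17302) = sqrt(2034922825/17302) = 5*sqrt(1408329388726)/17302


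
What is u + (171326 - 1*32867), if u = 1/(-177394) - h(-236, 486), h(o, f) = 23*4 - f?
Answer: 24631689081/177394 ≈ 1.3885e+5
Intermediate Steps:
h(o, f) = 92 - f
u = 69893235/177394 (u = 1/(-177394) - (92 - 1*486) = -1/177394 - (92 - 486) = -1/177394 - 1*(-394) = -1/177394 + 394 = 69893235/177394 ≈ 394.00)
u + (171326 - 1*32867) = 69893235/177394 + (171326 - 1*32867) = 69893235/177394 + (171326 - 32867) = 69893235/177394 + 138459 = 24631689081/177394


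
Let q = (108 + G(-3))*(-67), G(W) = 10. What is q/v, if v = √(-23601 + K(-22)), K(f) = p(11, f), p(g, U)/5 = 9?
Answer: 3953*I*√5889/5889 ≈ 51.512*I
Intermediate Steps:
p(g, U) = 45 (p(g, U) = 5*9 = 45)
K(f) = 45
q = -7906 (q = (108 + 10)*(-67) = 118*(-67) = -7906)
v = 2*I*√5889 (v = √(-23601 + 45) = √(-23556) = 2*I*√5889 ≈ 153.48*I)
q/v = -7906*(-I*√5889/11778) = -(-3953)*I*√5889/5889 = 3953*I*√5889/5889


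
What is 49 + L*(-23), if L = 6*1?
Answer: -89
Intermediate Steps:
L = 6
49 + L*(-23) = 49 + 6*(-23) = 49 - 138 = -89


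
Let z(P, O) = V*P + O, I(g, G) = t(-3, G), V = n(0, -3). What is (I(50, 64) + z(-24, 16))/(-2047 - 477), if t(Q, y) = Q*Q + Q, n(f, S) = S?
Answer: -47/1262 ≈ -0.037242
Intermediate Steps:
t(Q, y) = Q + Q**2 (t(Q, y) = Q**2 + Q = Q + Q**2)
V = -3
I(g, G) = 6 (I(g, G) = -3*(1 - 3) = -3*(-2) = 6)
z(P, O) = O - 3*P (z(P, O) = -3*P + O = O - 3*P)
(I(50, 64) + z(-24, 16))/(-2047 - 477) = (6 + (16 - 3*(-24)))/(-2047 - 477) = (6 + (16 + 72))/(-2524) = (6 + 88)*(-1/2524) = 94*(-1/2524) = -47/1262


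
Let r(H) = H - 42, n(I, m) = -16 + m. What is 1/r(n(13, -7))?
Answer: -1/65 ≈ -0.015385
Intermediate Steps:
r(H) = -42 + H
1/r(n(13, -7)) = 1/(-42 + (-16 - 7)) = 1/(-42 - 23) = 1/(-65) = -1/65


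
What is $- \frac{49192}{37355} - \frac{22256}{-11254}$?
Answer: $\frac{138883056}{210196585} \approx 0.66073$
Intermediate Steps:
$- \frac{49192}{37355} - \frac{22256}{-11254} = \left(-49192\right) \frac{1}{37355} - - \frac{11128}{5627} = - \frac{49192}{37355} + \frac{11128}{5627} = \frac{138883056}{210196585}$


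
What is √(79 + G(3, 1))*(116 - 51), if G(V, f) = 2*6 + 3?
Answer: 65*√94 ≈ 630.20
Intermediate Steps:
G(V, f) = 15 (G(V, f) = 12 + 3 = 15)
√(79 + G(3, 1))*(116 - 51) = √(79 + 15)*(116 - 51) = √94*65 = 65*√94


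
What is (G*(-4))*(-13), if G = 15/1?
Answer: 780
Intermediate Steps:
G = 15 (G = 15*1 = 15)
(G*(-4))*(-13) = (15*(-4))*(-13) = -60*(-13) = 780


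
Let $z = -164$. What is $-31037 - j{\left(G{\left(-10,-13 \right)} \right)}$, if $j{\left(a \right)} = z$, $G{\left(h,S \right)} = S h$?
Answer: $-30873$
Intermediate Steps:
$j{\left(a \right)} = -164$
$-31037 - j{\left(G{\left(-10,-13 \right)} \right)} = -31037 - -164 = -31037 + 164 = -30873$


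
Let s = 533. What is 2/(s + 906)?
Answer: 2/1439 ≈ 0.0013899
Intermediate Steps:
2/(s + 906) = 2/(533 + 906) = 2/1439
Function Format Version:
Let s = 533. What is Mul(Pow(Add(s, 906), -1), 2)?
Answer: Rational(2, 1439) ≈ 0.0013899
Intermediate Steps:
Mul(Pow(Add(s, 906), -1), 2) = Mul(Pow(Add(533, 906), -1), 2) = Mul(Pow(1439, -1), 2) = Mul(Rational(1, 1439), 2) = Rational(2, 1439)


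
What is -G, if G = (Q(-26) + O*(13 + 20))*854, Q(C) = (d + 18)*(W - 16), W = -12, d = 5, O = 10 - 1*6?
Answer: 437248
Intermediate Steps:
O = 4 (O = 10 - 6 = 4)
Q(C) = -644 (Q(C) = (5 + 18)*(-12 - 16) = 23*(-28) = -644)
G = -437248 (G = (-644 + 4*(13 + 20))*854 = (-644 + 4*33)*854 = (-644 + 132)*854 = -512*854 = -437248)
-G = -1*(-437248) = 437248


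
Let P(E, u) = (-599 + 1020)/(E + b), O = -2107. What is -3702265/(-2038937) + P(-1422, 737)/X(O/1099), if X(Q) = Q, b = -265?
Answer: 2014729656444/1035345702419 ≈ 1.9459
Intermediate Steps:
P(E, u) = 421/(-265 + E) (P(E, u) = (-599 + 1020)/(E - 265) = 421/(-265 + E))
-3702265/(-2038937) + P(-1422, 737)/X(O/1099) = -3702265/(-2038937) + (421/(-265 - 1422))/((-2107/1099)) = -3702265*(-1/2038937) + (421/(-1687))/((-2107*1/1099)) = 3702265/2038937 + (421*(-1/1687))/(-301/157) = 3702265/2038937 - 421/1687*(-157/301) = 3702265/2038937 + 66097/507787 = 2014729656444/1035345702419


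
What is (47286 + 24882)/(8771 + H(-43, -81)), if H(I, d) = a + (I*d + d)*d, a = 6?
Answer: -72168/266785 ≈ -0.27051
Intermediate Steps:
H(I, d) = 6 + d*(d + I*d) (H(I, d) = 6 + (I*d + d)*d = 6 + (d + I*d)*d = 6 + d*(d + I*d))
(47286 + 24882)/(8771 + H(-43, -81)) = (47286 + 24882)/(8771 + (6 + (-81)**2 - 43*(-81)**2)) = 72168/(8771 + (6 + 6561 - 43*6561)) = 72168/(8771 + (6 + 6561 - 282123)) = 72168/(8771 - 275556) = 72168/(-266785) = 72168*(-1/266785) = -72168/266785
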